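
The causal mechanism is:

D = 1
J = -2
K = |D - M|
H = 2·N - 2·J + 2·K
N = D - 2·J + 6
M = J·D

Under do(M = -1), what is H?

30

The intervention breaks the incoming arrows to M: M = J·D no longer applies, and M = -1.
K = |D - M|  [with D=1, M=-1]  = 2
N = D - 2·J + 6  [with D=1, J=-2]  = 11
H = 2·N - 2·J + 2·K  [with N=11, J=-2, K=2]  = 30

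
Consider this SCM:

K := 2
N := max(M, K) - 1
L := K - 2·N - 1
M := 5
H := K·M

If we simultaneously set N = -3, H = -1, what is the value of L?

7

The joint intervention fixes N = -3, H = -1, removing each variable's own equation.
L = K - 2·N - 1  [with K=2, N=-3]  = 7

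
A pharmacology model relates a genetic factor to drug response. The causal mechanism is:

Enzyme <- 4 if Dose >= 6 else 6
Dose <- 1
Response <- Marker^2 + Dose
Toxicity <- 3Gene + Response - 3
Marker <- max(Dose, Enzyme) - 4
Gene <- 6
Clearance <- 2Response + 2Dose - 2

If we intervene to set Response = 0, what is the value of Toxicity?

The intervention breaks the incoming arrows to Response: Response <- Marker^2 + Dose no longer applies, and Response = 0.
Toxicity = 3Gene + Response - 3  [with Gene=6, Response=0]  = 15

15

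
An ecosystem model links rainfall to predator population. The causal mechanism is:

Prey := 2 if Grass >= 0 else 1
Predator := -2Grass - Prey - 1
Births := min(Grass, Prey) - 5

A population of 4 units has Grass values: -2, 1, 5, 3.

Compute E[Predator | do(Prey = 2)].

-6.5

Under do(Prey=2), Prey's equation is replaced by Prey=2 for every unit. Per-unit Predator: 1, -5, -13, -9. Mean = -6.5.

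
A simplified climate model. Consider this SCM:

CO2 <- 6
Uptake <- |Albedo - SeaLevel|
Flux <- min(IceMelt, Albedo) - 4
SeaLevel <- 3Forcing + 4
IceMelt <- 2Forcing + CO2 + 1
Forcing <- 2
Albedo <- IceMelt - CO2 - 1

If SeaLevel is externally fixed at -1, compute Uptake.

Under do(SeaLevel=-1), the mechanism SeaLevel <- 3Forcing + 4 is discarded; SeaLevel is fixed at -1.
IceMelt = 2Forcing + CO2 + 1  [with Forcing=2, CO2=6]  = 11
Albedo = IceMelt - CO2 - 1  [with IceMelt=11, CO2=6]  = 4
Uptake = |Albedo - SeaLevel|  [with Albedo=4, SeaLevel=-1]  = 5

5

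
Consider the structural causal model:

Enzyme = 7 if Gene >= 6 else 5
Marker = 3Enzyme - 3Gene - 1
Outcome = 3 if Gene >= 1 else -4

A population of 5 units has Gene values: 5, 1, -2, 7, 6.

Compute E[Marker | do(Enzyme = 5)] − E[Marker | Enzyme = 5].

-6.2

Under do(Enzyme=5), Enzyme's equation is replaced by Enzyme=5 for every unit. Per-unit Marker: -1, 11, 20, -7, -4. Mean = 3.8.
Conditioning on Enzyme=5 selects the 3 unit(s) with Gene ∈ {5, 1, -2}. Their Marker values: -1, 11, 20. Mean = 10.
Difference = 3.8 − 10 = -6.2.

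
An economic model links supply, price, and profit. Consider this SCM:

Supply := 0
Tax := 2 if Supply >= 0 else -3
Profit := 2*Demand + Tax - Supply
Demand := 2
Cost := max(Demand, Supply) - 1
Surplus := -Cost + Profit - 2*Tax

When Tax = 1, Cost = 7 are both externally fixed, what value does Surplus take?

-4

The joint intervention fixes Tax = 1, Cost = 7, removing each variable's own equation.
Profit = 2*Demand + Tax - Supply  [with Demand=2, Tax=1, Supply=0]  = 5
Surplus = -Cost + Profit - 2*Tax  [with Cost=7, Profit=5, Tax=1]  = -4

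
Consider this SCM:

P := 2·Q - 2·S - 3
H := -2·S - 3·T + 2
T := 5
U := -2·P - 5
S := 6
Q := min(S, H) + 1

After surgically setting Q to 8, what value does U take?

-7

Under do(Q=8), the mechanism Q := min(S, H) + 1 is discarded; Q is fixed at 8.
P = 2·Q - 2·S - 3  [with Q=8, S=6]  = 1
U = -2·P - 5  [with P=1]  = -7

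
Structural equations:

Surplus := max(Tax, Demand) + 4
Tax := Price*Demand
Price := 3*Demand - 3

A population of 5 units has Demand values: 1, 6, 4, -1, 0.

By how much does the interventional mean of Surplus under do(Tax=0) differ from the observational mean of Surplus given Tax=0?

Under do(Tax=0), Tax's equation is replaced by Tax=0 for every unit. Per-unit Surplus: 5, 10, 8, 4, 4. Mean = 6.2.
E[Surplus|Tax=0] averages over only the 2 units with Tax=0 (Demand = 1, 0): Surplus = 5, 4, mean 4.5.
Difference = 6.2 − 4.5 = 1.7.

1.7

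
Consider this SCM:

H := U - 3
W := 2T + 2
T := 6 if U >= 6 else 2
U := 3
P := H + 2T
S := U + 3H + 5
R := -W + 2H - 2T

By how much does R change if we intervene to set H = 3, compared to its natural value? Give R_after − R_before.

Under do(H=3), the mechanism H := U - 3 is discarded; H is fixed at 3.
T = 6 if U >= 6 else 2  [with U=3]  = 2
W = 2T + 2  [with T=2]  = 6
R = -W + 2H - 2T  [with W=6, H=3, T=2]  = -4
Without intervention: H = U - 3  [with U=3]  = 0; T = 6 if U >= 6 else 2  [with U=3]  = 2; W = 2T + 2  [with T=2]  = 6; R = -W + 2H - 2T  [with W=6, H=0, T=2]  = -10.
Change = -4 − (-10) = 6.

6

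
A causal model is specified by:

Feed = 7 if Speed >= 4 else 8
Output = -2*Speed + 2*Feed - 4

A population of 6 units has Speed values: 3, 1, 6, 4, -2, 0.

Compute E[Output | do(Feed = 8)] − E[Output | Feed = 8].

-3

Under do(Feed=8), Feed's equation is replaced by Feed=8 for every unit. Per-unit Output: 6, 10, 0, 4, 16, 12. Mean = 8.
E[Output|Feed=8] averages over only the 4 units with Feed=8 (Speed = 3, 1, -2, 0): Output = 6, 10, 16, 12, mean 11.
Difference = 8 − 11 = -3.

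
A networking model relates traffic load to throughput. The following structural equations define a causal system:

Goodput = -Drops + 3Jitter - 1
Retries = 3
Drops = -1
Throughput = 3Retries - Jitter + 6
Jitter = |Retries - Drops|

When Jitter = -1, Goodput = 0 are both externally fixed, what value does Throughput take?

The joint intervention fixes Jitter = -1, Goodput = 0, removing each variable's own equation.
Throughput = 3Retries - Jitter + 6  [with Retries=3, Jitter=-1]  = 16

16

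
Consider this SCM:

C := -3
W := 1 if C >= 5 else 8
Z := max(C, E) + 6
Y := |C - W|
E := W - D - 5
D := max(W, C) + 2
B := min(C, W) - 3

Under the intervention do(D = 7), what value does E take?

The intervention breaks the incoming arrows to D: D := max(W, C) + 2 no longer applies, and D = 7.
W = 1 if C >= 5 else 8  [with C=-3]  = 8
E = W - D - 5  [with W=8, D=7]  = -4

-4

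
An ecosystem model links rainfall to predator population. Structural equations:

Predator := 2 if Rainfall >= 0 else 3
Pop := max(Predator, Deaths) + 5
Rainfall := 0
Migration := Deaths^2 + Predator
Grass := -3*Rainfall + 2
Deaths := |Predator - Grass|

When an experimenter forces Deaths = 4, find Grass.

The intervention breaks the incoming arrows to Deaths: Deaths := |Predator - Grass| no longer applies, and Deaths = 4.
Since Grass is not a descendant of the intervened variable, it is unaffected.
Grass = -3*Rainfall + 2  [with Rainfall=0]  = 2

2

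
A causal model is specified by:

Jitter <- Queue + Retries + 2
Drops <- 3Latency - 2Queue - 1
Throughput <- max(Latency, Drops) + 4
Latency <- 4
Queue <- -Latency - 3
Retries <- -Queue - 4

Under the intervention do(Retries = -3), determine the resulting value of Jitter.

Intervening sets Retries = -3 and removes its equation (Retries <- -Queue - 4).
Queue = -Latency - 3  [with Latency=4]  = -7
Jitter = Queue + Retries + 2  [with Queue=-7, Retries=-3]  = -8

-8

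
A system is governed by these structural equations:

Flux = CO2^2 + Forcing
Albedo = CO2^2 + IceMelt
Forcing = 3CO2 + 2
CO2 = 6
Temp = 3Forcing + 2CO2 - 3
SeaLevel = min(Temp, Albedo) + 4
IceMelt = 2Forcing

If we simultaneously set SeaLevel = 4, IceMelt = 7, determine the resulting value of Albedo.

43

Setting SeaLevel = 4, IceMelt = 7 by intervention discards those variables' equations.
Albedo = CO2^2 + IceMelt  [with CO2=6, IceMelt=7]  = 43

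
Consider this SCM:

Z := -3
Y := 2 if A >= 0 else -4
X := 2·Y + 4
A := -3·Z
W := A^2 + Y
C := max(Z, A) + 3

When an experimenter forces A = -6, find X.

Under do(A=-6), the mechanism A := -3·Z is discarded; A is fixed at -6.
Y = 2 if A >= 0 else -4  [with A=-6]  = -4
X = 2·Y + 4  [with Y=-4]  = -4

-4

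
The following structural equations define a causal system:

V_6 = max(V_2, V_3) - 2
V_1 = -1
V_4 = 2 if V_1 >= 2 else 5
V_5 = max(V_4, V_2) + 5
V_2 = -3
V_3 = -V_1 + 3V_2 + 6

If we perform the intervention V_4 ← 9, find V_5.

14

Intervening sets V_4 = 9 and removes its equation (V_4 = 2 if V_1 >= 2 else 5).
V_5 = max(V_4, V_2) + 5  [with V_4=9, V_2=-3]  = 14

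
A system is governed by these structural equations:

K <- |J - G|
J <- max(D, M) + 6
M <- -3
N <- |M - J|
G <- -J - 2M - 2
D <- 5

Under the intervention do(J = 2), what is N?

The intervention breaks the incoming arrows to J: J <- max(D, M) + 6 no longer applies, and J = 2.
N = |M - J|  [with M=-3, J=2]  = 5

5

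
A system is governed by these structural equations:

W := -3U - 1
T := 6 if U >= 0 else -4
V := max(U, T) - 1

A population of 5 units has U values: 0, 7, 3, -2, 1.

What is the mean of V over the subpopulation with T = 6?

E[V|T=6] averages over only the 4 units with T=6 (U = 0, 7, 3, 1): V = 5, 6, 5, 5, mean 5.25.

5.25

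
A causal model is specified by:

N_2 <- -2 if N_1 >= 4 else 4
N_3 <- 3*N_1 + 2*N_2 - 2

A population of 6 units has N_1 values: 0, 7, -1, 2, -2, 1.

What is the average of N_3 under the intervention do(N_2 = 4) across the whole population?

Under do(N_2=4), N_2's equation is replaced by N_2=4 for every unit. Per-unit N_3: 6, 27, 3, 12, 0, 9. Mean = 9.5.

9.5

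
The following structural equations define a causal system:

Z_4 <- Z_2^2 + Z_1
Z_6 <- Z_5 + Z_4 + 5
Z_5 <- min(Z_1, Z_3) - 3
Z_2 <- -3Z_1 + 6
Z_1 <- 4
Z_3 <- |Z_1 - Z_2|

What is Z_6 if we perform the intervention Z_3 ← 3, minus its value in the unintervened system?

The intervention breaks the incoming arrows to Z_3: Z_3 <- |Z_1 - Z_2| no longer applies, and Z_3 = 3.
Z_2 = -3Z_1 + 6  [with Z_1=4]  = -6
Z_4 = Z_2^2 + Z_1  [with Z_2=-6, Z_1=4]  = 40
Z_5 = min(Z_1, Z_3) - 3  [with Z_1=4, Z_3=3]  = 0
Z_6 = Z_5 + Z_4 + 5  [with Z_5=0, Z_4=40]  = 45
Without intervention: Z_2 = -3Z_1 + 6  [with Z_1=4]  = -6; Z_3 = |Z_1 - Z_2|  [with Z_1=4, Z_2=-6]  = 10; Z_4 = Z_2^2 + Z_1  [with Z_2=-6, Z_1=4]  = 40; Z_5 = min(Z_1, Z_3) - 3  [with Z_1=4, Z_3=10]  = 1; Z_6 = Z_5 + Z_4 + 5  [with Z_5=1, Z_4=40]  = 46.
Change = 45 − 46 = -1.

-1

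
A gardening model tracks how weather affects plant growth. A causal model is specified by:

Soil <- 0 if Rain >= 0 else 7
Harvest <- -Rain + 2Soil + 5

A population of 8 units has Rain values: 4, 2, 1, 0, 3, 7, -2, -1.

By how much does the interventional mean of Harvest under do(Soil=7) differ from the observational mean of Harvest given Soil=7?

do(Soil=7) breaks Soil's dependence on Rain. With Soil=7 fixed, Harvest across the units is 15, 17, 18, 19, 16, 12, 21, 20, mean 17.25.
Observing Soil=7 restricts to units where Soil's equation naturally yields 7: Rain ∈ {-2, -1}. In that subpopulation Harvest = 21, 20, mean 20.5.
Difference = 17.25 − 20.5 = -3.25.

-3.25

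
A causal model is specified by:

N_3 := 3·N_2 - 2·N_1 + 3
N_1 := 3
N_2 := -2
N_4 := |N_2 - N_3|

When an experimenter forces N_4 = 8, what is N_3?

Under do(N_4=8), the mechanism N_4 := |N_2 - N_3| is discarded; N_4 is fixed at 8.
Since N_3 is not a descendant of the intervened variable, it is unaffected.
N_3 = 3·N_2 - 2·N_1 + 3  [with N_2=-2, N_1=3]  = -9

-9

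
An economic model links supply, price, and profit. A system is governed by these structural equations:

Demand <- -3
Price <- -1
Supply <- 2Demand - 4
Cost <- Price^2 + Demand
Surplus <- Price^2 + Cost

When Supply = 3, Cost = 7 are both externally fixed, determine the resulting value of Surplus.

Setting Supply = 3, Cost = 7 by intervention discards those variables' equations.
Surplus = Price^2 + Cost  [with Price=-1, Cost=7]  = 8

8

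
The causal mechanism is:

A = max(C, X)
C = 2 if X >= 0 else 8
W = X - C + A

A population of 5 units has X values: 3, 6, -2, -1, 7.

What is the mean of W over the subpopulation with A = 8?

-1.5

Conditioning on A=8 selects the 2 unit(s) with X ∈ {-2, -1}. Their W values: -2, -1. Mean = -1.5.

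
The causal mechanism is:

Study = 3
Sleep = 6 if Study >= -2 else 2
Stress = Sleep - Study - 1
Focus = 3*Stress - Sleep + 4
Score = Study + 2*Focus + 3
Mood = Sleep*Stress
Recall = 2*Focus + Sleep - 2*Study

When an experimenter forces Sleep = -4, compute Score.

do(Sleep=-4) replaces the equation Sleep = 6 if Study >= -2 else 2 with the constant Sleep = -4.
Stress = Sleep - Study - 1  [with Sleep=-4, Study=3]  = -8
Focus = 3*Stress - Sleep + 4  [with Stress=-8, Sleep=-4]  = -16
Score = Study + 2*Focus + 3  [with Study=3, Focus=-16]  = -26

-26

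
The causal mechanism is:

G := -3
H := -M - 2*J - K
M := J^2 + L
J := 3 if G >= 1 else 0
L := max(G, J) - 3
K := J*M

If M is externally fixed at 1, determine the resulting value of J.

The intervention breaks the incoming arrows to M: M := J^2 + L no longer applies, and M = 1.
Since J is not a descendant of the intervened variable, it is unaffected.
J = 3 if G >= 1 else 0  [with G=-3]  = 0

0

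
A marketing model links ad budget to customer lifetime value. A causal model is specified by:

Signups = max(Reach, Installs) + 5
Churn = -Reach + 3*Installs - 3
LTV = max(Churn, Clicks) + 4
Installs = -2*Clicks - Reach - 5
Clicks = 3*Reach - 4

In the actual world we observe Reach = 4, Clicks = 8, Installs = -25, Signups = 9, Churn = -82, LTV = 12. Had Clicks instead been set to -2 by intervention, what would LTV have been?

Under do(Clicks=-2), the mechanism Clicks = 3*Reach - 4 is discarded; Clicks is fixed at -2.
Installs = -2*Clicks - Reach - 5  [with Clicks=-2, Reach=4]  = -5
Churn = -Reach + 3*Installs - 3  [with Reach=4, Installs=-5]  = -22
LTV = max(Churn, Clicks) + 4  [with Churn=-22, Clicks=-2]  = 2

2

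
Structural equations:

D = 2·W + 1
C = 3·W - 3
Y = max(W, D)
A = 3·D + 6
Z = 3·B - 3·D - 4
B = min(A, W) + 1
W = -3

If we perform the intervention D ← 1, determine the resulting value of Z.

-13

Under do(D=1), the mechanism D = 2·W + 1 is discarded; D is fixed at 1.
A = 3·D + 6  [with D=1]  = 9
B = min(A, W) + 1  [with A=9, W=-3]  = -2
Z = 3·B - 3·D - 4  [with B=-2, D=1]  = -13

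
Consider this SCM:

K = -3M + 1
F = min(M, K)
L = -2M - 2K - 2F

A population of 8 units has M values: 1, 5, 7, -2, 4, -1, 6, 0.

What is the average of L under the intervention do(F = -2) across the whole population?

12

Every unit gets F=-2 under the intervention. L values become 6, 22, 30, -6, 18, -2, 26, 2; E[L|do(F=-2)] = 12.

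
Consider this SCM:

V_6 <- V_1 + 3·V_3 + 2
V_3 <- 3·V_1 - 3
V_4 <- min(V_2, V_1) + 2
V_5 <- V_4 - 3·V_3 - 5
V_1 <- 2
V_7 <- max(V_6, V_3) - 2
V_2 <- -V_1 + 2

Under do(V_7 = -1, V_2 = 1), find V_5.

-11

The joint intervention fixes V_7 = -1, V_2 = 1, removing each variable's own equation.
V_3 = 3·V_1 - 3  [with V_1=2]  = 3
V_4 = min(V_2, V_1) + 2  [with V_2=1, V_1=2]  = 3
V_5 = V_4 - 3·V_3 - 5  [with V_4=3, V_3=3]  = -11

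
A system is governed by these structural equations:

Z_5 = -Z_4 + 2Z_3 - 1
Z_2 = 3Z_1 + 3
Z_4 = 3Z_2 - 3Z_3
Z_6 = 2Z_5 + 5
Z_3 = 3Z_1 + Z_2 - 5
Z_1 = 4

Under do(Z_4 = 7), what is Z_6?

Under do(Z_4=7), the mechanism Z_4 = 3Z_2 - 3Z_3 is discarded; Z_4 is fixed at 7.
Z_2 = 3Z_1 + 3  [with Z_1=4]  = 15
Z_3 = 3Z_1 + Z_2 - 5  [with Z_1=4, Z_2=15]  = 22
Z_5 = -Z_4 + 2Z_3 - 1  [with Z_4=7, Z_3=22]  = 36
Z_6 = 2Z_5 + 5  [with Z_5=36]  = 77

77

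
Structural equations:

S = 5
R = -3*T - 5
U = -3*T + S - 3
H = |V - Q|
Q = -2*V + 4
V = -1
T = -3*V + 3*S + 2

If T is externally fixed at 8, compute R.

The intervention breaks the incoming arrows to T: T = -3*V + 3*S + 2 no longer applies, and T = 8.
R = -3*T - 5  [with T=8]  = -29

-29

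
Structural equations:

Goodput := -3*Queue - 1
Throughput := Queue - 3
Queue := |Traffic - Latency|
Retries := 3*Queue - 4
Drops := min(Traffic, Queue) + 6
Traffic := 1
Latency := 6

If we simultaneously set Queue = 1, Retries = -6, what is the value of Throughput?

Setting Queue = 1, Retries = -6 by intervention discards those variables' equations.
Throughput = Queue - 3  [with Queue=1]  = -2

-2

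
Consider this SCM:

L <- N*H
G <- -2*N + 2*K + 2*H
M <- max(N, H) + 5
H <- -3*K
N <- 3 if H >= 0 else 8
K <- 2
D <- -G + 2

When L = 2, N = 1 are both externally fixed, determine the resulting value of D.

Setting L = 2, N = 1 by intervention discards those variables' equations.
H = -3*K  [with K=2]  = -6
G = -2*N + 2*K + 2*H  [with N=1, K=2, H=-6]  = -10
D = -G + 2  [with G=-10]  = 12

12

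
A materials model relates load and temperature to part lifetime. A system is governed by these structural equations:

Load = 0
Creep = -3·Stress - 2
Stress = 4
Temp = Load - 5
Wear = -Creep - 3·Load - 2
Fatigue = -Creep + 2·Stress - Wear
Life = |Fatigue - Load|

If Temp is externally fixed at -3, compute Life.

10

The intervention breaks the incoming arrows to Temp: Temp = Load - 5 no longer applies, and Temp = -3.
Life is not downstream of the intervention, so its value is determined by the original equations.
Creep = -3·Stress - 2  [with Stress=4]  = -14
Wear = -Creep - 3·Load - 2  [with Creep=-14, Load=0]  = 12
Fatigue = -Creep + 2·Stress - Wear  [with Creep=-14, Stress=4, Wear=12]  = 10
Life = |Fatigue - Load|  [with Fatigue=10, Load=0]  = 10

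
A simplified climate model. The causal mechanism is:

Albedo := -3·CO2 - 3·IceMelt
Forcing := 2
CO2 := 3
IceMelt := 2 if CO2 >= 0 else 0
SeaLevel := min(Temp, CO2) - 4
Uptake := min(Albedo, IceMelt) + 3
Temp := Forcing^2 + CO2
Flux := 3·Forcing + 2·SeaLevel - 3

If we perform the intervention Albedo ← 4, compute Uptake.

do(Albedo=4) replaces the equation Albedo := -3·CO2 - 3·IceMelt with the constant Albedo = 4.
IceMelt = 2 if CO2 >= 0 else 0  [with CO2=3]  = 2
Uptake = min(Albedo, IceMelt) + 3  [with Albedo=4, IceMelt=2]  = 5

5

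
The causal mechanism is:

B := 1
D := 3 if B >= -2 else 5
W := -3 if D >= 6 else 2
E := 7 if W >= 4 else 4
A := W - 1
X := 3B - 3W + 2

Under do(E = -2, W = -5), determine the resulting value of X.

The joint intervention fixes E = -2, W = -5, removing each variable's own equation.
X = 3B - 3W + 2  [with B=1, W=-5]  = 20

20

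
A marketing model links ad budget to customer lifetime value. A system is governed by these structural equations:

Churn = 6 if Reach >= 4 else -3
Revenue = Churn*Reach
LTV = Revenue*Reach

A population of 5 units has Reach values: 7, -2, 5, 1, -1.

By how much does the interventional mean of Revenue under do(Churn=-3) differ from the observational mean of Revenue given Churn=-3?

-8

The intervention sets Churn=-3 in all 5 units regardless of Reach. Recomputing Revenue per unit gives -21, 6, -15, -3, 3; average -6.
E[Revenue|Churn=-3] averages over only the 3 units with Churn=-3 (Reach = -2, 1, -1): Revenue = 6, -3, 3, mean 2.
Difference = -6 − 2 = -8.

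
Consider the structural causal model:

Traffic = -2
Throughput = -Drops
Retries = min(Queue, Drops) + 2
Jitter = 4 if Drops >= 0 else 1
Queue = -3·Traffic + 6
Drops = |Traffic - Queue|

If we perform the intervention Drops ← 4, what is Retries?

The intervention breaks the incoming arrows to Drops: Drops = |Traffic - Queue| no longer applies, and Drops = 4.
Queue = -3·Traffic + 6  [with Traffic=-2]  = 12
Retries = min(Queue, Drops) + 2  [with Queue=12, Drops=4]  = 6

6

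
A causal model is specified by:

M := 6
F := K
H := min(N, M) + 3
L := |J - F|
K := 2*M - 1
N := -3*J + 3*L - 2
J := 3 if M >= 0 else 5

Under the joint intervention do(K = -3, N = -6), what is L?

6

Setting K = -3, N = -6 by intervention discards those variables' equations.
F = K  [with K=-3]  = -3
J = 3 if M >= 0 else 5  [with M=6]  = 3
L = |J - F|  [with J=3, F=-3]  = 6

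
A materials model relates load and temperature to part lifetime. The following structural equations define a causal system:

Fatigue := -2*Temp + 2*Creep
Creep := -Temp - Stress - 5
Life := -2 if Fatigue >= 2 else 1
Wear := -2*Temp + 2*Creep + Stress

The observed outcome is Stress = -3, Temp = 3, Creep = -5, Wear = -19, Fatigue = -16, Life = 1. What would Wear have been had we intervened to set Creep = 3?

-3

The intervention breaks the incoming arrows to Creep: Creep := -Temp - Stress - 5 no longer applies, and Creep = 3.
Wear = -2*Temp + 2*Creep + Stress  [with Temp=3, Creep=3, Stress=-3]  = -3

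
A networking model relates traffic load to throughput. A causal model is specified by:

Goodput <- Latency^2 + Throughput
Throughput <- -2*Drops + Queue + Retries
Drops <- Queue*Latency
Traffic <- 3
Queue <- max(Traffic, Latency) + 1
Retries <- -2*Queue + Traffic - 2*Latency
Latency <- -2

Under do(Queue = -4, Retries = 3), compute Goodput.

Under do(Queue = -4, Retries = 3), each intervened variable's structural equation is replaced by its fixed value.
Drops = Queue*Latency  [with Queue=-4, Latency=-2]  = 8
Throughput = -2*Drops + Queue + Retries  [with Drops=8, Queue=-4, Retries=3]  = -17
Goodput = Latency^2 + Throughput  [with Latency=-2, Throughput=-17]  = -13

-13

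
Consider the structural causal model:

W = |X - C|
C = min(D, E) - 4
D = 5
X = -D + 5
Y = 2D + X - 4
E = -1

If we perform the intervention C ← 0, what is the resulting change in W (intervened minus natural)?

Intervening sets C = 0 and removes its equation (C = min(D, E) - 4).
X = -D + 5  [with D=5]  = 0
W = |X - C|  [with X=0, C=0]  = 0
Without intervention: X = -D + 5  [with D=5]  = 0; C = min(D, E) - 4  [with D=5, E=-1]  = -5; W = |X - C|  [with X=0, C=-5]  = 5.
Change = 0 − 5 = -5.

-5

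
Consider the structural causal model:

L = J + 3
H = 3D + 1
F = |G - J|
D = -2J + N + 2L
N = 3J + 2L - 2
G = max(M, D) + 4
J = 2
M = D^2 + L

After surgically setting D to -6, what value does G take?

Under do(D=-6), the mechanism D = -2J + N + 2L is discarded; D is fixed at -6.
L = J + 3  [with J=2]  = 5
M = D^2 + L  [with D=-6, L=5]  = 41
G = max(M, D) + 4  [with M=41, D=-6]  = 45

45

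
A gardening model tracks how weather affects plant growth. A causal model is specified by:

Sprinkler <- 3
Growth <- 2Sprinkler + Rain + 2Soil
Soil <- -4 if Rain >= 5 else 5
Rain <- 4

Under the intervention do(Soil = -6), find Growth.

The intervention breaks the incoming arrows to Soil: Soil <- -4 if Rain >= 5 else 5 no longer applies, and Soil = -6.
Growth = 2Sprinkler + Rain + 2Soil  [with Sprinkler=3, Rain=4, Soil=-6]  = -2

-2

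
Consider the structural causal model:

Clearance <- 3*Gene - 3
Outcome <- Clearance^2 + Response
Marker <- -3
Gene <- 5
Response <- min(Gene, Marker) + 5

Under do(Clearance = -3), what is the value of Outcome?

11

Intervening sets Clearance = -3 and removes its equation (Clearance <- 3*Gene - 3).
Response = min(Gene, Marker) + 5  [with Gene=5, Marker=-3]  = 2
Outcome = Clearance^2 + Response  [with Clearance=-3, Response=2]  = 11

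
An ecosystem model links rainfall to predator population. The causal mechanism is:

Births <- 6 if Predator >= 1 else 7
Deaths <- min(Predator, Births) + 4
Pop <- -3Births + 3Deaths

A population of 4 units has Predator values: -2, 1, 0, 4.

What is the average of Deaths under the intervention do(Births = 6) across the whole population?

The intervention sets Births=6 in all 4 units regardless of Predator. Recomputing Deaths per unit gives 2, 5, 4, 8; average 4.75.

4.75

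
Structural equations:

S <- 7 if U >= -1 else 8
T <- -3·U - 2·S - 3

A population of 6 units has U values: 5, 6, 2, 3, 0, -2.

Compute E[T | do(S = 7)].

do(S=7) breaks S's dependence on U. With S=7 fixed, T across the units is -32, -35, -23, -26, -17, -11, mean -24.

-24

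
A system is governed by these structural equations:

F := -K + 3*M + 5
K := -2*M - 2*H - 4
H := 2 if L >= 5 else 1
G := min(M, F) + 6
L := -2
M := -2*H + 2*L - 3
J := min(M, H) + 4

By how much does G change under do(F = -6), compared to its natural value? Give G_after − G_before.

25

The intervention breaks the incoming arrows to F: F := -K + 3*M + 5 no longer applies, and F = -6.
H = 2 if L >= 5 else 1  [with L=-2]  = 1
M = -2*H + 2*L - 3  [with H=1, L=-2]  = -9
G = min(M, F) + 6  [with M=-9, F=-6]  = -3
Without intervention: H = 2 if L >= 5 else 1  [with L=-2]  = 1; M = -2*H + 2*L - 3  [with H=1, L=-2]  = -9; K = -2*M - 2*H - 4  [with M=-9, H=1]  = 12; F = -K + 3*M + 5  [with K=12, M=-9]  = -34; G = min(M, F) + 6  [with M=-9, F=-34]  = -28.
Change = -3 − (-28) = 25.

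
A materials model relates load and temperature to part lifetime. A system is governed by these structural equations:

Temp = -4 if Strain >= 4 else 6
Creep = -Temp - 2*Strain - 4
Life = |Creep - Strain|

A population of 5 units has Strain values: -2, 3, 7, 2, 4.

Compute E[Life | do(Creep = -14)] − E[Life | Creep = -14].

do(Creep=-14) breaks Creep's dependence on Strain. With Creep=-14 fixed, Life across the units is 12, 17, 21, 16, 18, mean 16.8.
E[Life|Creep=-14] averages over only the 2 units with Creep=-14 (Strain = 7, 2): Life = 21, 16, mean 18.5.
Difference = 16.8 − 18.5 = -1.7.

-1.7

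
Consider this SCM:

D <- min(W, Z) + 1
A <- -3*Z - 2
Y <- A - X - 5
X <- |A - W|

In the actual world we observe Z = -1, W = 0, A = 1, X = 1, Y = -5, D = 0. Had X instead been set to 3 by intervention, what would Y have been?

Intervening sets X = 3 and removes its equation (X <- |A - W|).
A = -3*Z - 2  [with Z=-1]  = 1
Y = A - X - 5  [with A=1, X=3]  = -7

-7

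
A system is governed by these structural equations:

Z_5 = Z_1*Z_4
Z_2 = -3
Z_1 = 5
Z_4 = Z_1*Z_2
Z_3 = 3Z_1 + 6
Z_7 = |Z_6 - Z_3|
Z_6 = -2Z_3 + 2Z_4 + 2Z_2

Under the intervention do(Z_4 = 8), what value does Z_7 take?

The intervention breaks the incoming arrows to Z_4: Z_4 = Z_1*Z_2 no longer applies, and Z_4 = 8.
Z_3 = 3Z_1 + 6  [with Z_1=5]  = 21
Z_6 = -2Z_3 + 2Z_4 + 2Z_2  [with Z_3=21, Z_4=8, Z_2=-3]  = -32
Z_7 = |Z_6 - Z_3|  [with Z_6=-32, Z_3=21]  = 53

53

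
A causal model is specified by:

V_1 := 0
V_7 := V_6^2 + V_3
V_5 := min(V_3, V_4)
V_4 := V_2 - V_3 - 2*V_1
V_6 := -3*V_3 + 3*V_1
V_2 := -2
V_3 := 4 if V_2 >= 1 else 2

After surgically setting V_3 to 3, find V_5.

-5

do(V_3=3) replaces the equation V_3 := 4 if V_2 >= 1 else 2 with the constant V_3 = 3.
V_4 = V_2 - V_3 - 2*V_1  [with V_2=-2, V_3=3, V_1=0]  = -5
V_5 = min(V_3, V_4)  [with V_3=3, V_4=-5]  = -5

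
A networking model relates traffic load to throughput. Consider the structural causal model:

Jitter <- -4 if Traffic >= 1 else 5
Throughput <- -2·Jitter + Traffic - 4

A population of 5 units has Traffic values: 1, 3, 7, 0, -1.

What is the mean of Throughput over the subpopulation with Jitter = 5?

E[Throughput|Jitter=5] averages over only the 2 units with Jitter=5 (Traffic = 0, -1): Throughput = -14, -15, mean -14.5.

-14.5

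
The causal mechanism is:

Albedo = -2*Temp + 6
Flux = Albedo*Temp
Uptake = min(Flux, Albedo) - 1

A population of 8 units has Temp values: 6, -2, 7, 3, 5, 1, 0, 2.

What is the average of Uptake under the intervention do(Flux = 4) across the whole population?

-1.5

do(Flux=4) breaks Flux's dependence on Temp. With Flux=4 fixed, Uptake across the units is -7, 3, -9, -1, -5, 3, 3, 1, mean -1.5.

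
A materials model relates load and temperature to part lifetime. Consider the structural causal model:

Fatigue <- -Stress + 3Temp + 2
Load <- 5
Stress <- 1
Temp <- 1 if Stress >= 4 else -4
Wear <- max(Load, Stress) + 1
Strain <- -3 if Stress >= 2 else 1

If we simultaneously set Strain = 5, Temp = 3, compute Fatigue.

Setting Strain = 5, Temp = 3 by intervention discards those variables' equations.
Fatigue = -Stress + 3Temp + 2  [with Stress=1, Temp=3]  = 10

10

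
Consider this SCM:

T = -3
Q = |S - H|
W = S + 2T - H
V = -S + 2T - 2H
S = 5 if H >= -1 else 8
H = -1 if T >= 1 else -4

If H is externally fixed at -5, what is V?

do(H=-5) replaces the equation H = -1 if T >= 1 else -4 with the constant H = -5.
S = 5 if H >= -1 else 8  [with H=-5]  = 8
V = -S + 2T - 2H  [with S=8, T=-3, H=-5]  = -4

-4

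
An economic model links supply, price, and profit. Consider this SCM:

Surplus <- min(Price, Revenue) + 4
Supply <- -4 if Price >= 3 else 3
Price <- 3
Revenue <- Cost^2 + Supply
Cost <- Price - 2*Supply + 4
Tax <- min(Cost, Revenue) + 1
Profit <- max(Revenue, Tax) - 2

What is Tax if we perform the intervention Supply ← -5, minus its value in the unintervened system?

do(Supply=-5) replaces the equation Supply <- -4 if Price >= 3 else 3 with the constant Supply = -5.
Cost = Price - 2*Supply + 4  [with Price=3, Supply=-5]  = 17
Revenue = Cost^2 + Supply  [with Cost=17, Supply=-5]  = 284
Tax = min(Cost, Revenue) + 1  [with Cost=17, Revenue=284]  = 18
Without intervention: Supply = -4 if Price >= 3 else 3  [with Price=3]  = -4; Cost = Price - 2*Supply + 4  [with Price=3, Supply=-4]  = 15; Revenue = Cost^2 + Supply  [with Cost=15, Supply=-4]  = 221; Tax = min(Cost, Revenue) + 1  [with Cost=15, Revenue=221]  = 16.
Change = 18 − 16 = 2.

2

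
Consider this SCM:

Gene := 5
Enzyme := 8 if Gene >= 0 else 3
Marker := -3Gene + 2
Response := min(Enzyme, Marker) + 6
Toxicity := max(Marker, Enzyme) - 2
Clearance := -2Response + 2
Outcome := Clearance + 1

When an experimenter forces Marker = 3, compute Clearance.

The intervention breaks the incoming arrows to Marker: Marker := -3Gene + 2 no longer applies, and Marker = 3.
Enzyme = 8 if Gene >= 0 else 3  [with Gene=5]  = 8
Response = min(Enzyme, Marker) + 6  [with Enzyme=8, Marker=3]  = 9
Clearance = -2Response + 2  [with Response=9]  = -16

-16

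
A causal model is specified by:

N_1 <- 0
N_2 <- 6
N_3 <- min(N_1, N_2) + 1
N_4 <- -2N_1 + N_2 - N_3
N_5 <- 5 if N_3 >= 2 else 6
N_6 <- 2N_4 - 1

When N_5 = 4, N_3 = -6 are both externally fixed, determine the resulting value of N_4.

12

Under do(N_5 = 4, N_3 = -6), each intervened variable's structural equation is replaced by its fixed value.
N_4 = -2N_1 + N_2 - N_3  [with N_1=0, N_2=6, N_3=-6]  = 12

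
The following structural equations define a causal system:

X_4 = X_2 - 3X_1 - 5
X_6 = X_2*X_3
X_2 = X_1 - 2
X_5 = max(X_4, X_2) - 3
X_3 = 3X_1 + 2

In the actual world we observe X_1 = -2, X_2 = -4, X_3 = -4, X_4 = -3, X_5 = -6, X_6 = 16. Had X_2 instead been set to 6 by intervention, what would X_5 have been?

4

do(X_2=6) replaces the equation X_2 = X_1 - 2 with the constant X_2 = 6.
X_4 = X_2 - 3X_1 - 5  [with X_2=6, X_1=-2]  = 7
X_5 = max(X_4, X_2) - 3  [with X_4=7, X_2=6]  = 4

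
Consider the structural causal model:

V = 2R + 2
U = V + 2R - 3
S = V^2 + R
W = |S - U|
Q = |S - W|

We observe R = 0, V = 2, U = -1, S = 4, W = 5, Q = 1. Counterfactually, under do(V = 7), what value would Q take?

Under do(V=7), the mechanism V = 2R + 2 is discarded; V is fixed at 7.
U = V + 2R - 3  [with V=7, R=0]  = 4
S = V^2 + R  [with V=7, R=0]  = 49
W = |S - U|  [with S=49, U=4]  = 45
Q = |S - W|  [with S=49, W=45]  = 4

4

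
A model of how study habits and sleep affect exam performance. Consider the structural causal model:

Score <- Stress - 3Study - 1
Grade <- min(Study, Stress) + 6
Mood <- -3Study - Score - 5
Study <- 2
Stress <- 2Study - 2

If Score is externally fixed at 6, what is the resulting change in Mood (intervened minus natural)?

The intervention breaks the incoming arrows to Score: Score <- Stress - 3Study - 1 no longer applies, and Score = 6.
Mood = -3Study - Score - 5  [with Study=2, Score=6]  = -17
Without intervention: Stress = 2Study - 2  [with Study=2]  = 2; Score = Stress - 3Study - 1  [with Stress=2, Study=2]  = -5; Mood = -3Study - Score - 5  [with Study=2, Score=-5]  = -6.
Change = -17 − (-6) = -11.

-11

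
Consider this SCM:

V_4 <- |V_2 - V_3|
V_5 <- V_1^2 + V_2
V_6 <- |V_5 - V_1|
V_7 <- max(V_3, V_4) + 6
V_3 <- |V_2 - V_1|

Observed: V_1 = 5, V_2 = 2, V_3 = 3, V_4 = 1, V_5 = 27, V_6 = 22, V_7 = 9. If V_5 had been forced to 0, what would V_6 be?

The intervention breaks the incoming arrows to V_5: V_5 <- V_1^2 + V_2 no longer applies, and V_5 = 0.
V_6 = |V_5 - V_1|  [with V_5=0, V_1=5]  = 5

5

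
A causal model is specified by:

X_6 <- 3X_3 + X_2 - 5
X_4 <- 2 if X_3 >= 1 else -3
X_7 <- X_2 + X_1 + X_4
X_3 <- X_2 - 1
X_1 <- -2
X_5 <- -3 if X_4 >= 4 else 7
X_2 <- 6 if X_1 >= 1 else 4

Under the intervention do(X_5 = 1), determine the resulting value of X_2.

Under do(X_5=1), the mechanism X_5 <- -3 if X_4 >= 4 else 7 is discarded; X_5 is fixed at 1.
No directed path runs from X_5 to X_2, so X_2 keeps its natural value.
X_2 = 6 if X_1 >= 1 else 4  [with X_1=-2]  = 4

4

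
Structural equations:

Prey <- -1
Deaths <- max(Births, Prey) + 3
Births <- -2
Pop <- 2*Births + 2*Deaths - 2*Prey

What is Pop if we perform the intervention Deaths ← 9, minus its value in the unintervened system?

The intervention breaks the incoming arrows to Deaths: Deaths <- max(Births, Prey) + 3 no longer applies, and Deaths = 9.
Pop = 2*Births + 2*Deaths - 2*Prey  [with Births=-2, Deaths=9, Prey=-1]  = 16
Without intervention: Deaths = max(Births, Prey) + 3  [with Births=-2, Prey=-1]  = 2; Pop = 2*Births + 2*Deaths - 2*Prey  [with Births=-2, Deaths=2, Prey=-1]  = 2.
Change = 16 − 2 = 14.

14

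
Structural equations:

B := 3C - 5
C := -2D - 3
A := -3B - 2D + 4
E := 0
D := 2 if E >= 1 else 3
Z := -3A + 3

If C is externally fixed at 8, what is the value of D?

3

Under do(C=8), the mechanism C := -2D - 3 is discarded; C is fixed at 8.
Since D is not a descendant of the intervened variable, it is unaffected.
D = 2 if E >= 1 else 3  [with E=0]  = 3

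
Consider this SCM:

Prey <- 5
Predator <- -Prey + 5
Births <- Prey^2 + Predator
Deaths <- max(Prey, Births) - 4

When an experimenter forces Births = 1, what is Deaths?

The intervention breaks the incoming arrows to Births: Births <- Prey^2 + Predator no longer applies, and Births = 1.
Deaths = max(Prey, Births) - 4  [with Prey=5, Births=1]  = 1

1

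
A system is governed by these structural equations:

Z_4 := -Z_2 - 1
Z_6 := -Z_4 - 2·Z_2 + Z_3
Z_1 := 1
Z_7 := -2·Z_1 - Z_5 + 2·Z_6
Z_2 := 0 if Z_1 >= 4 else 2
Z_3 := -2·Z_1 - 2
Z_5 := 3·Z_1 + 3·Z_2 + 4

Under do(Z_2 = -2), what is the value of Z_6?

Under do(Z_2=-2), the mechanism Z_2 := 0 if Z_1 >= 4 else 2 is discarded; Z_2 is fixed at -2.
Z_3 = -2·Z_1 - 2  [with Z_1=1]  = -4
Z_4 = -Z_2 - 1  [with Z_2=-2]  = 1
Z_6 = -Z_4 - 2·Z_2 + Z_3  [with Z_4=1, Z_2=-2, Z_3=-4]  = -1

-1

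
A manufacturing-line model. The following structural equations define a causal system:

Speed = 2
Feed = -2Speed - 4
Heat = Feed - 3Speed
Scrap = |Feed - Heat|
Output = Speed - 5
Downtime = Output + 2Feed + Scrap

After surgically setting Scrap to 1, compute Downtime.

-18

Under do(Scrap=1), the mechanism Scrap = |Feed - Heat| is discarded; Scrap is fixed at 1.
Feed = -2Speed - 4  [with Speed=2]  = -8
Output = Speed - 5  [with Speed=2]  = -3
Downtime = Output + 2Feed + Scrap  [with Output=-3, Feed=-8, Scrap=1]  = -18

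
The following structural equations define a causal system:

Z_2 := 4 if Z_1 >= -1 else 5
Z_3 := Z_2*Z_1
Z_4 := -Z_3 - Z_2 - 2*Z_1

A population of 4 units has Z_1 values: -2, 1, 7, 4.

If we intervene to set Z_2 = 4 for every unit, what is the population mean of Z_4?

-19

do(Z_2=4) breaks Z_2's dependence on Z_1. With Z_2=4 fixed, Z_4 across the units is 8, -10, -46, -28, mean -19.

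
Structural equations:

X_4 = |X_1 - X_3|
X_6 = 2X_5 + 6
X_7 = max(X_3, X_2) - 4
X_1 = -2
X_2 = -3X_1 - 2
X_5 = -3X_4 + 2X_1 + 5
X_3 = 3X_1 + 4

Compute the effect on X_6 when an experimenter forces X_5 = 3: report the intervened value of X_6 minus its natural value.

4

The intervention breaks the incoming arrows to X_5: X_5 = -3X_4 + 2X_1 + 5 no longer applies, and X_5 = 3.
X_6 = 2X_5 + 6  [with X_5=3]  = 12
Without intervention: X_3 = 3X_1 + 4  [with X_1=-2]  = -2; X_4 = |X_1 - X_3|  [with X_1=-2, X_3=-2]  = 0; X_5 = -3X_4 + 2X_1 + 5  [with X_4=0, X_1=-2]  = 1; X_6 = 2X_5 + 6  [with X_5=1]  = 8.
Change = 12 − 8 = 4.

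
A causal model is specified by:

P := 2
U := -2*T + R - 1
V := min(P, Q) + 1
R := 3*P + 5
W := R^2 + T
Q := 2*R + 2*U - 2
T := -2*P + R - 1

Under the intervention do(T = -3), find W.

118

The intervention breaks the incoming arrows to T: T := -2*P + R - 1 no longer applies, and T = -3.
R = 3*P + 5  [with P=2]  = 11
W = R^2 + T  [with R=11, T=-3]  = 118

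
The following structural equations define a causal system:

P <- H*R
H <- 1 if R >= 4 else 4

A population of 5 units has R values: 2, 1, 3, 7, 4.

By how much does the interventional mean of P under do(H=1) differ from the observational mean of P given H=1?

-2.1

The intervention sets H=1 in all 5 units regardless of R. Recomputing P per unit gives 2, 1, 3, 7, 4; average 3.4.
Observing H=1 restricts to units where H's equation naturally yields 1: R ∈ {7, 4}. In that subpopulation P = 7, 4, mean 5.5.
Difference = 3.4 − 5.5 = -2.1.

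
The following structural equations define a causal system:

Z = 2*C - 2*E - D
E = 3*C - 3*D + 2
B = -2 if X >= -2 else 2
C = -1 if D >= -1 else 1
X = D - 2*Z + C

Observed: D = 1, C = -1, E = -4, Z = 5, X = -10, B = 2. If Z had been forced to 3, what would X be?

Intervening sets Z = 3 and removes its equation (Z = 2*C - 2*E - D).
C = -1 if D >= -1 else 1  [with D=1]  = -1
X = D - 2*Z + C  [with D=1, Z=3, C=-1]  = -6

-6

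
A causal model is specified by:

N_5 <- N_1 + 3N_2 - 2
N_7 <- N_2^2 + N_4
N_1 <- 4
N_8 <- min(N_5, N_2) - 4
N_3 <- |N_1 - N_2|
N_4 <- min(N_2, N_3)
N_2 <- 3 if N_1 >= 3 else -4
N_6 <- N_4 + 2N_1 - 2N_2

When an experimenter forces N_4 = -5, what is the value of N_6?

Under do(N_4=-5), the mechanism N_4 <- min(N_2, N_3) is discarded; N_4 is fixed at -5.
N_2 = 3 if N_1 >= 3 else -4  [with N_1=4]  = 3
N_6 = N_4 + 2N_1 - 2N_2  [with N_4=-5, N_1=4, N_2=3]  = -3

-3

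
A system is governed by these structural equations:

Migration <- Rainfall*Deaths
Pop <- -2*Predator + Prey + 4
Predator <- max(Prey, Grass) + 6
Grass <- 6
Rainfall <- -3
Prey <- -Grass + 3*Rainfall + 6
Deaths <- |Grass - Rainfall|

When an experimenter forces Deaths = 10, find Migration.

The intervention breaks the incoming arrows to Deaths: Deaths <- |Grass - Rainfall| no longer applies, and Deaths = 10.
Migration = Rainfall*Deaths  [with Rainfall=-3, Deaths=10]  = -30

-30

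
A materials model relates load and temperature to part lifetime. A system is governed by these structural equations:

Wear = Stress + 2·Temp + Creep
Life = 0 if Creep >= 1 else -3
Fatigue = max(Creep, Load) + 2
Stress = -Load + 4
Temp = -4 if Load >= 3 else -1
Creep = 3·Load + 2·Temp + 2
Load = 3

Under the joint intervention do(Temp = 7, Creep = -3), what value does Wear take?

12

Setting Temp = 7, Creep = -3 by intervention discards those variables' equations.
Stress = -Load + 4  [with Load=3]  = 1
Wear = Stress + 2·Temp + Creep  [with Stress=1, Temp=7, Creep=-3]  = 12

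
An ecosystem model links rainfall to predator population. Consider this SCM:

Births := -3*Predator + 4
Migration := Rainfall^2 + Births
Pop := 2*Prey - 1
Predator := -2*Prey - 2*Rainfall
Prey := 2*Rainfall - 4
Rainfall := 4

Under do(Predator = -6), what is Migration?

do(Predator=-6) replaces the equation Predator := -2*Prey - 2*Rainfall with the constant Predator = -6.
Births = -3*Predator + 4  [with Predator=-6]  = 22
Migration = Rainfall^2 + Births  [with Rainfall=4, Births=22]  = 38

38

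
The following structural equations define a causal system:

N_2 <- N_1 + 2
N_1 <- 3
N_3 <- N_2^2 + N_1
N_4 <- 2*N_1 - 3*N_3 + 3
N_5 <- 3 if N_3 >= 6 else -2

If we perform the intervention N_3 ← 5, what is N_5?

do(N_3=5) replaces the equation N_3 <- N_2^2 + N_1 with the constant N_3 = 5.
N_5 = 3 if N_3 >= 6 else -2  [with N_3=5]  = -2

-2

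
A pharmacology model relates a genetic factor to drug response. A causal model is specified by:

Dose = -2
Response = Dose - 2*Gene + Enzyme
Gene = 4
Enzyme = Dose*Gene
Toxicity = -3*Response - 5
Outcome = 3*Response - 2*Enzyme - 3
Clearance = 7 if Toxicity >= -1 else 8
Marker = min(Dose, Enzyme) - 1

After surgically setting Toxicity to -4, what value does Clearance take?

8

Intervening sets Toxicity = -4 and removes its equation (Toxicity = -3*Response - 5).
Clearance = 7 if Toxicity >= -1 else 8  [with Toxicity=-4]  = 8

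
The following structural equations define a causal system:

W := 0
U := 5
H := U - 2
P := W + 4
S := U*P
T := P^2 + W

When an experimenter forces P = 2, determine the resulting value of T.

Under do(P=2), the mechanism P := W + 4 is discarded; P is fixed at 2.
T = P^2 + W  [with P=2, W=0]  = 4

4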